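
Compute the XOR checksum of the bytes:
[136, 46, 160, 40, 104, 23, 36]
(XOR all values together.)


XOR chain: 136 ^ 46 ^ 160 ^ 40 ^ 104 ^ 23 ^ 36 = 117

117


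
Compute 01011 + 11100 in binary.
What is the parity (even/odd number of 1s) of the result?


01011 = 11
11100 = 28
Sum = 39 = 100111
1s count = 4

even parity (4 ones in 100111)


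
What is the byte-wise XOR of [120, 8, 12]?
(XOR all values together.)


XOR chain: 120 ^ 8 ^ 12 = 124

124


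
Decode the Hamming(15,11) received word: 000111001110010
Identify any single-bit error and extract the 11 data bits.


Syndrome = 1: error at position 1

Data: 01101110010 (corrected bit 1)


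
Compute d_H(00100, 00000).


XOR: 00100
Count of 1s: 1

1


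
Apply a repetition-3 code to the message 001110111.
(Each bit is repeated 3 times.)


Each bit -> 3 copies

000000111111111000111111111


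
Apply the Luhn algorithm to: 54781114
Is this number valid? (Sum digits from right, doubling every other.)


Luhn sum = 27
27 mod 10 = 7

Invalid (Luhn sum mod 10 = 7)


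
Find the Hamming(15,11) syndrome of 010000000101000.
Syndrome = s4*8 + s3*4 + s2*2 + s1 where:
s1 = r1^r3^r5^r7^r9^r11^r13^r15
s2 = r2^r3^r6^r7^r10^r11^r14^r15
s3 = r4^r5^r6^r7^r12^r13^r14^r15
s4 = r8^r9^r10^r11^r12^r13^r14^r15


s1=0, s2=0, s3=1, s4=0

Syndrome = 4 (error at position 4)


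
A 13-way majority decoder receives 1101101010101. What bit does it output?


Ones: 8 out of 13
Threshold: 7

1 (8/13 voted 1)


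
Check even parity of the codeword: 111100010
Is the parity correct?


Number of 1s: 5

No, parity error (5 ones)


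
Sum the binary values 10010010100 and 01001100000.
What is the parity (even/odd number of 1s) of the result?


10010010100 = 1172
01001100000 = 608
Sum = 1780 = 11011110100
1s count = 7

odd parity (7 ones in 11011110100)


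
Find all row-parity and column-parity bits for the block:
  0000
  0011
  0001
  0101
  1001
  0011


Row parities: 001000
Column parities: 1101

Row P: 001000, Col P: 1101, Corner: 1


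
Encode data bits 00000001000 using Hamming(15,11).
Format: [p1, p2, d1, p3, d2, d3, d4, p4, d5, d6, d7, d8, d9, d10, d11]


Parity bits: p1=0, p2=0, p3=1, p4=1

000100010001000


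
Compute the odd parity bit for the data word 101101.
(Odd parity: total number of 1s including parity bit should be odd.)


Number of 1s in data: 4
Parity bit: 1

1


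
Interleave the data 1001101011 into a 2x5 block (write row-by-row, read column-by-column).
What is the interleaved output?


Matrix:
  10011
  01011
Read columns: 1001001111

1001001111


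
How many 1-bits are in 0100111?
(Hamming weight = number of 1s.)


Counting 1s in 0100111

4


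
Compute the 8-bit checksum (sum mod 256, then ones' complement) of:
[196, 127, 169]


Sum = 492 mod 256 = 236
Complement = 19

19


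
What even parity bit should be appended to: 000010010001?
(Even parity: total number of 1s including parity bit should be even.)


Number of 1s in data: 3
Parity bit: 1

1


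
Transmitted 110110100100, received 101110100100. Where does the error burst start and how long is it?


XOR: 011000000000

Burst at position 1, length 2


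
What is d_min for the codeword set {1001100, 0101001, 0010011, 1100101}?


Comparing all pairs, minimum distance: 3
Can detect 2 errors, correct 1 errors

3


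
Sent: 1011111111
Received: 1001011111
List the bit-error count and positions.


XOR: 0010100000

2 error(s) at position(s): 2, 4


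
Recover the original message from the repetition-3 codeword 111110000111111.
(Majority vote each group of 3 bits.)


Groups: 111, 110, 000, 111, 111
Majority votes: 11011

11011


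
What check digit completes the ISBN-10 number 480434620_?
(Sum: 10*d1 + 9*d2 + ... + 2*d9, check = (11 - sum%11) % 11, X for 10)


Weighted sum: 208
208 mod 11 = 10

Check digit: 1


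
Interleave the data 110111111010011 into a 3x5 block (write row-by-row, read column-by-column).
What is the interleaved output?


Matrix:
  11011
  11110
  10011
Read columns: 111110010111101

111110010111101


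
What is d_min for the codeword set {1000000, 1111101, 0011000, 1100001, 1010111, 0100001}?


Comparing all pairs, minimum distance: 1
Can detect 0 errors, correct 0 errors

1


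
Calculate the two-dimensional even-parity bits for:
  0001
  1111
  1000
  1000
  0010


Row parities: 10111
Column parities: 1100

Row P: 10111, Col P: 1100, Corner: 0


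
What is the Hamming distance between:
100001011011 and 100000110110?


XOR: 000001101101
Count of 1s: 5

5


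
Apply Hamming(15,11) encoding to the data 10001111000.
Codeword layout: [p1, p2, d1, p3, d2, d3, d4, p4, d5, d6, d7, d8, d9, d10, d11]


Parity bits: p1=1, p2=1, p3=1, p4=0

111100001111000


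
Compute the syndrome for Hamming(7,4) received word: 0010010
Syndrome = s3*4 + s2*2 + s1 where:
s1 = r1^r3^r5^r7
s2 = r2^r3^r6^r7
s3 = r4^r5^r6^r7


s1=1, s2=0, s3=1

Syndrome = 5 (error at position 5)


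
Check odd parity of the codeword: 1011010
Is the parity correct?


Number of 1s: 4

No, parity error (4 ones)


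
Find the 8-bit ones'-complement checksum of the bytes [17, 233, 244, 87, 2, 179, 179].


Sum = 941 mod 256 = 173
Complement = 82

82


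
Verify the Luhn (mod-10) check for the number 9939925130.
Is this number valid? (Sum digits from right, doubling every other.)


Luhn sum = 52
52 mod 10 = 2

Invalid (Luhn sum mod 10 = 2)


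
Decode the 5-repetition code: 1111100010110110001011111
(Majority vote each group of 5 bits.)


Groups: 11111, 00010, 11011, 00010, 11111
Majority votes: 10101

10101


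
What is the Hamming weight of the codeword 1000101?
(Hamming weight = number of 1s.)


Counting 1s in 1000101

3


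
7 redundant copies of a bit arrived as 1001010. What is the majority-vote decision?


Ones: 3 out of 7
Threshold: 4

0 (3/7 voted 1)


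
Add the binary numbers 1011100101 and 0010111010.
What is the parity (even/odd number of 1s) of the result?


1011100101 = 741
0010111010 = 186
Sum = 927 = 1110011111
1s count = 8

even parity (8 ones in 1110011111)


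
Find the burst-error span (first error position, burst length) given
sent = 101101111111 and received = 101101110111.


XOR: 000000001000

Burst at position 8, length 1


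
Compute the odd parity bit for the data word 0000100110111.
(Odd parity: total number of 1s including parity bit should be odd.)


Number of 1s in data: 6
Parity bit: 1

1


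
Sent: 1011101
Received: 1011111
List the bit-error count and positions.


XOR: 0000010

1 error(s) at position(s): 5


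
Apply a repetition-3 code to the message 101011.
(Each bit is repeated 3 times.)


Each bit -> 3 copies

111000111000111111


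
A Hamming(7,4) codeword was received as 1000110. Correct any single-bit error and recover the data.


Syndrome = 2: error at position 2

Data: 0110 (corrected bit 2)


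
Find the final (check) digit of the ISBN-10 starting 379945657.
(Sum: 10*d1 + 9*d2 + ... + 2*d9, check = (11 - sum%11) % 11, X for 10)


Weighted sum: 330
330 mod 11 = 0

Check digit: 0


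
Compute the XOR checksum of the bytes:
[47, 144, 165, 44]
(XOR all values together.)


XOR chain: 47 ^ 144 ^ 165 ^ 44 = 54

54


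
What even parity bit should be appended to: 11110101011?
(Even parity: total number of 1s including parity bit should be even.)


Number of 1s in data: 8
Parity bit: 0

0


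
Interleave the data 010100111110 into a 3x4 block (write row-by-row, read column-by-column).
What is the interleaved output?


Matrix:
  0101
  0011
  1110
Read columns: 001101011110

001101011110


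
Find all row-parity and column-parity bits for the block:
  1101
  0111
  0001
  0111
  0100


Row parities: 11111
Column parities: 1000

Row P: 11111, Col P: 1000, Corner: 1


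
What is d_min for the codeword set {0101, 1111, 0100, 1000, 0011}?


Comparing all pairs, minimum distance: 1
Can detect 0 errors, correct 0 errors

1


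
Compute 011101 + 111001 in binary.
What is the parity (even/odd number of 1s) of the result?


011101 = 29
111001 = 57
Sum = 86 = 1010110
1s count = 4

even parity (4 ones in 1010110)


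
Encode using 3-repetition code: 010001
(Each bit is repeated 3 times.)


Each bit -> 3 copies

000111000000000111


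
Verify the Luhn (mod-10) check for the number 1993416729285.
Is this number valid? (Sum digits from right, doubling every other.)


Luhn sum = 67
67 mod 10 = 7

Invalid (Luhn sum mod 10 = 7)


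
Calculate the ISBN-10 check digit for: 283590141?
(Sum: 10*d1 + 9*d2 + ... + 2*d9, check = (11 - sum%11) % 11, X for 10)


Weighted sum: 223
223 mod 11 = 3

Check digit: 8


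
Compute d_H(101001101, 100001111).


XOR: 001000010
Count of 1s: 2

2


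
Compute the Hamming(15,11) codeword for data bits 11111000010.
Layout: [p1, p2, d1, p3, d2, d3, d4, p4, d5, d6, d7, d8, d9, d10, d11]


Parity bits: p1=0, p2=0, p3=0, p4=0

001011101000010


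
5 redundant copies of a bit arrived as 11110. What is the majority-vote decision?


Ones: 4 out of 5
Threshold: 3

1 (4/5 voted 1)


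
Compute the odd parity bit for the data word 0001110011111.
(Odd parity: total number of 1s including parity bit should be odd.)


Number of 1s in data: 8
Parity bit: 1

1


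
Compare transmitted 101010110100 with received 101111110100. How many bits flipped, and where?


XOR: 000101000000

2 error(s) at position(s): 3, 5


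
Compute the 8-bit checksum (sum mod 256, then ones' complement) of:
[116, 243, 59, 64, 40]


Sum = 522 mod 256 = 10
Complement = 245

245


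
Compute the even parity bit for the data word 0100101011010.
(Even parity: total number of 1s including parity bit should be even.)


Number of 1s in data: 6
Parity bit: 0

0


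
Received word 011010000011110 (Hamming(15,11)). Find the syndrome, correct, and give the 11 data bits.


Syndrome = 0: no error detected

Data: 11000011110 (no errors)


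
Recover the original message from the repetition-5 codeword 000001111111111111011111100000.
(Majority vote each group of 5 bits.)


Groups: 00000, 11111, 11111, 11101, 11111, 00000
Majority votes: 011110

011110


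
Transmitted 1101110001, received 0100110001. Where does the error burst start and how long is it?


XOR: 1001000000

Burst at position 0, length 4


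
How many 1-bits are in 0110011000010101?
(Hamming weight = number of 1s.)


Counting 1s in 0110011000010101

7


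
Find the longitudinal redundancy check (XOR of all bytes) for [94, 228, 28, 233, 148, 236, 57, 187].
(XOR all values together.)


XOR chain: 94 ^ 228 ^ 28 ^ 233 ^ 148 ^ 236 ^ 57 ^ 187 = 181

181


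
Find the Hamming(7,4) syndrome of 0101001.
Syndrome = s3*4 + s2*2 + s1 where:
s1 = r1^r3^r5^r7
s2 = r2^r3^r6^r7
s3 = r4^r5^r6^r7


s1=1, s2=0, s3=0

Syndrome = 1 (error at position 1)


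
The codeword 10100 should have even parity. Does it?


Number of 1s: 2

Yes, parity is correct (2 ones)


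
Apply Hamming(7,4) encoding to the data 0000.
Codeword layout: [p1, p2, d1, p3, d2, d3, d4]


Parity bits: p1=0, p2=0, p3=0

0000000


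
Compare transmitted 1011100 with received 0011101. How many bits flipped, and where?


XOR: 1000001

2 error(s) at position(s): 0, 6


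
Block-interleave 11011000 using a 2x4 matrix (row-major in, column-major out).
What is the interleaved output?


Matrix:
  1101
  1000
Read columns: 11100010

11100010


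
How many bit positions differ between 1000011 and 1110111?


XOR: 0110100
Count of 1s: 3

3


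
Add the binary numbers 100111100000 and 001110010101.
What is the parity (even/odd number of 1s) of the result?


100111100000 = 2528
001110010101 = 917
Sum = 3445 = 110101110101
1s count = 8

even parity (8 ones in 110101110101)


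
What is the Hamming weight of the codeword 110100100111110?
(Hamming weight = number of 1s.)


Counting 1s in 110100100111110

9


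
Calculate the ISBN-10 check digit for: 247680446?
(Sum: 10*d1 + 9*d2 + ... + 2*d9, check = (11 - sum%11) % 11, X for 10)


Weighted sum: 242
242 mod 11 = 0

Check digit: 0


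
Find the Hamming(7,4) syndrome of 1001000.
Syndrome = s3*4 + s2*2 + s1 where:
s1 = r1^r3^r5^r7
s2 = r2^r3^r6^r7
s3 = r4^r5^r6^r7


s1=1, s2=0, s3=1

Syndrome = 5 (error at position 5)


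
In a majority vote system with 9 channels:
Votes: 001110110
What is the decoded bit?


Ones: 5 out of 9
Threshold: 5

1 (5/9 voted 1)


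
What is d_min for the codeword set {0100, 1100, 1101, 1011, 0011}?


Comparing all pairs, minimum distance: 1
Can detect 0 errors, correct 0 errors

1


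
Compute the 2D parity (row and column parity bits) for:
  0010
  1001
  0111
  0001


Row parities: 1011
Column parities: 1101

Row P: 1011, Col P: 1101, Corner: 1


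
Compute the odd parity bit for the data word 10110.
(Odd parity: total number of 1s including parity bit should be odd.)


Number of 1s in data: 3
Parity bit: 0

0


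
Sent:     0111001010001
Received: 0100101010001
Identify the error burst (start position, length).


XOR: 0011100000000

Burst at position 2, length 3


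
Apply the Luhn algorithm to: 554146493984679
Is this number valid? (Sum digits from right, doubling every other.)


Luhn sum = 80
80 mod 10 = 0

Valid (Luhn sum mod 10 = 0)


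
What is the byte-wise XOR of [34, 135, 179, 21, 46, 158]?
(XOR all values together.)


XOR chain: 34 ^ 135 ^ 179 ^ 21 ^ 46 ^ 158 = 179

179


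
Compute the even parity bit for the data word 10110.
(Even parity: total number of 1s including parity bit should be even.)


Number of 1s in data: 3
Parity bit: 1

1


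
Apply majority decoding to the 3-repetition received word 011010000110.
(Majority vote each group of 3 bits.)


Groups: 011, 010, 000, 110
Majority votes: 1001

1001


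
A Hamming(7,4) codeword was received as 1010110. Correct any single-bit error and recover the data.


Syndrome = 1: error at position 1

Data: 1110 (corrected bit 1)


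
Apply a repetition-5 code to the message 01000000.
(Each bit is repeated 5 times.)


Each bit -> 5 copies

0000011111000000000000000000000000000000


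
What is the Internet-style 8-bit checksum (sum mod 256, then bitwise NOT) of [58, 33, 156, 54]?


Sum = 301 mod 256 = 45
Complement = 210

210


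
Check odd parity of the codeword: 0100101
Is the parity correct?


Number of 1s: 3

Yes, parity is correct (3 ones)


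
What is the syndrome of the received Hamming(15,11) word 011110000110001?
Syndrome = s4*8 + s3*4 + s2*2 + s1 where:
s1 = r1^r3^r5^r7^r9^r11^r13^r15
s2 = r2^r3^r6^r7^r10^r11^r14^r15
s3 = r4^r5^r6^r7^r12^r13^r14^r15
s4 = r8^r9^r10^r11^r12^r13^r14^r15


s1=0, s2=1, s3=1, s4=1

Syndrome = 14 (error at position 14)


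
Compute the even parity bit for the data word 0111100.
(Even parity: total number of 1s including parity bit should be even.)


Number of 1s in data: 4
Parity bit: 0

0


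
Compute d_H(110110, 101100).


XOR: 011010
Count of 1s: 3

3


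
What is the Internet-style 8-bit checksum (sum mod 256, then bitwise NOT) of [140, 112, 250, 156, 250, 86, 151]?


Sum = 1145 mod 256 = 121
Complement = 134

134


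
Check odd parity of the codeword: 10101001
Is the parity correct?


Number of 1s: 4

No, parity error (4 ones)


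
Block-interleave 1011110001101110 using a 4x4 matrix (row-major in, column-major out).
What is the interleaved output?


Matrix:
  1011
  1100
  0110
  1110
Read columns: 1101011110111000

1101011110111000


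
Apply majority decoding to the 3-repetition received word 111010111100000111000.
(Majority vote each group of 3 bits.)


Groups: 111, 010, 111, 100, 000, 111, 000
Majority votes: 1010010

1010010


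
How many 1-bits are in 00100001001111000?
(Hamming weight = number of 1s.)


Counting 1s in 00100001001111000

6


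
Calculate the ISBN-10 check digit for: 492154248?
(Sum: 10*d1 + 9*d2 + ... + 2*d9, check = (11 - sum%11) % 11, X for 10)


Weighted sum: 230
230 mod 11 = 10

Check digit: 1


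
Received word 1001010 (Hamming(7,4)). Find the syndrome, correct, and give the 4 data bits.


Syndrome = 3: error at position 3

Data: 1010 (corrected bit 3)


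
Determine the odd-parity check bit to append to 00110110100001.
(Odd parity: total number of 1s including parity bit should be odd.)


Number of 1s in data: 6
Parity bit: 1

1


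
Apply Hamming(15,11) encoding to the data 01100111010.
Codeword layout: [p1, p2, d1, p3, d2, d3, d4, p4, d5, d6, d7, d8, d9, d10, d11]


Parity bits: p1=0, p2=0, p3=0, p4=0

000011000111010


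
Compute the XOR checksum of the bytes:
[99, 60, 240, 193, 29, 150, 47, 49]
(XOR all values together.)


XOR chain: 99 ^ 60 ^ 240 ^ 193 ^ 29 ^ 150 ^ 47 ^ 49 = 251

251


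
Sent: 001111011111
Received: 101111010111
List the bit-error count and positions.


XOR: 100000001000

2 error(s) at position(s): 0, 8


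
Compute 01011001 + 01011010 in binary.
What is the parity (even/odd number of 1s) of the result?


01011001 = 89
01011010 = 90
Sum = 179 = 10110011
1s count = 5

odd parity (5 ones in 10110011)


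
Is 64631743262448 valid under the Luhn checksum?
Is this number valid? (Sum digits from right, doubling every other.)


Luhn sum = 67
67 mod 10 = 7

Invalid (Luhn sum mod 10 = 7)


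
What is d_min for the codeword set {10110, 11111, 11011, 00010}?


Comparing all pairs, minimum distance: 1
Can detect 0 errors, correct 0 errors

1


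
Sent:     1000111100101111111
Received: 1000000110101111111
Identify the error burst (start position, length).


XOR: 0000111010000000000

Burst at position 4, length 5


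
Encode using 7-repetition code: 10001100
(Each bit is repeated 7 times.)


Each bit -> 7 copies

11111110000000000000000000001111111111111100000000000000


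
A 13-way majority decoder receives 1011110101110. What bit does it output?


Ones: 9 out of 13
Threshold: 7

1 (9/13 voted 1)


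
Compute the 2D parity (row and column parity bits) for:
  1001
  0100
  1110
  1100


Row parities: 0110
Column parities: 1111

Row P: 0110, Col P: 1111, Corner: 0


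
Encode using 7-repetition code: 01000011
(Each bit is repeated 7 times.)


Each bit -> 7 copies

00000001111111000000000000000000000000000011111111111111


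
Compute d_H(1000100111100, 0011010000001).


XOR: 1011110111101
Count of 1s: 10

10


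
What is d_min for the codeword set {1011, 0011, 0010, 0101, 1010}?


Comparing all pairs, minimum distance: 1
Can detect 0 errors, correct 0 errors

1


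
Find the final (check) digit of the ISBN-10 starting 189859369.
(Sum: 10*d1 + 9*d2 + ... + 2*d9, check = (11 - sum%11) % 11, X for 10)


Weighted sum: 333
333 mod 11 = 3

Check digit: 8


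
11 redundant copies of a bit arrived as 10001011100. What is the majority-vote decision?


Ones: 5 out of 11
Threshold: 6

0 (5/11 voted 1)


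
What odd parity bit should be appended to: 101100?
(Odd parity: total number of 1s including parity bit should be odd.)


Number of 1s in data: 3
Parity bit: 0

0


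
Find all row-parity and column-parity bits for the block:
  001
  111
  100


Row parities: 111
Column parities: 010

Row P: 111, Col P: 010, Corner: 1


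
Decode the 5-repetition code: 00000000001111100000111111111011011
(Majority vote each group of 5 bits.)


Groups: 00000, 00000, 11111, 00000, 11111, 11110, 11011
Majority votes: 0010111

0010111


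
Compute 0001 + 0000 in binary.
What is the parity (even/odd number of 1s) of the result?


0001 = 1
0000 = 0
Sum = 1 = 1
1s count = 1

odd parity (1 ones in 1)


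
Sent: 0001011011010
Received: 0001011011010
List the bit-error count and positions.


XOR: 0000000000000

0 errors (received matches sent)


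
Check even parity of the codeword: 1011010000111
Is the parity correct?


Number of 1s: 7

No, parity error (7 ones)


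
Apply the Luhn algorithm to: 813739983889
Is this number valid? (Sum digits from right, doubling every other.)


Luhn sum = 83
83 mod 10 = 3

Invalid (Luhn sum mod 10 = 3)


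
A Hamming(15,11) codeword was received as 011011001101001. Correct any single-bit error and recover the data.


Syndrome = 2: error at position 2

Data: 11101101001 (corrected bit 2)


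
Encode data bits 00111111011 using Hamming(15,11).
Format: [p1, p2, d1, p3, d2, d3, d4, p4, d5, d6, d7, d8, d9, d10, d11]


Parity bits: p1=0, p2=0, p3=1, p4=0

000101101111011


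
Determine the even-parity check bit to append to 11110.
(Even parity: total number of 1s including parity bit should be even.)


Number of 1s in data: 4
Parity bit: 0

0


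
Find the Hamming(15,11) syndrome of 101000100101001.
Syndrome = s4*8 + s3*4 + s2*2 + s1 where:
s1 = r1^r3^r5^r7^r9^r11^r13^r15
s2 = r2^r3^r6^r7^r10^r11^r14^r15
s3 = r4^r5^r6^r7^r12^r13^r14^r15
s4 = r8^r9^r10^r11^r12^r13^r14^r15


s1=0, s2=0, s3=1, s4=1

Syndrome = 12 (error at position 12)


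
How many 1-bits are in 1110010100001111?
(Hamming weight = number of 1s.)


Counting 1s in 1110010100001111

9


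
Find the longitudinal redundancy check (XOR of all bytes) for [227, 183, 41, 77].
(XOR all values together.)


XOR chain: 227 ^ 183 ^ 41 ^ 77 = 48

48


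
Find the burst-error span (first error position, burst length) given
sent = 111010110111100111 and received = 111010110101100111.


XOR: 000000000010000000

Burst at position 10, length 1


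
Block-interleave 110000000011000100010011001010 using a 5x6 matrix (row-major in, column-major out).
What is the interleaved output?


Matrix:
  110000
  000011
  000100
  010011
  001010
Read columns: 100001001000001001000101101010

100001001000001001000101101010


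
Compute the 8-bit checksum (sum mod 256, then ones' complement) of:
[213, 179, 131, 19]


Sum = 542 mod 256 = 30
Complement = 225

225


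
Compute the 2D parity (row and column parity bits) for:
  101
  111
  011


Row parities: 010
Column parities: 001

Row P: 010, Col P: 001, Corner: 1


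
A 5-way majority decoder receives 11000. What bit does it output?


Ones: 2 out of 5
Threshold: 3

0 (2/5 voted 1)


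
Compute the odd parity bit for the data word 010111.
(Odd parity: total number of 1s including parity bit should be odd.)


Number of 1s in data: 4
Parity bit: 1

1


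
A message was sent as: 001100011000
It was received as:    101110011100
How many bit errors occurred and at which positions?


XOR: 100010000100

3 error(s) at position(s): 0, 4, 9


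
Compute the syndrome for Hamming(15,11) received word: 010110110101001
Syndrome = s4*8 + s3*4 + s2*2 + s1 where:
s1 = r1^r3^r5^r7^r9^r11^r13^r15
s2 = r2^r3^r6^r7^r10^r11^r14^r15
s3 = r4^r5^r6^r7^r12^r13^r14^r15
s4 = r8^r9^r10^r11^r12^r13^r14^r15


s1=1, s2=0, s3=1, s4=0

Syndrome = 5 (error at position 5)


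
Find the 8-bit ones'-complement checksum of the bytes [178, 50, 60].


Sum = 288 mod 256 = 32
Complement = 223

223


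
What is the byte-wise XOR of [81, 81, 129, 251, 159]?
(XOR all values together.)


XOR chain: 81 ^ 81 ^ 129 ^ 251 ^ 159 = 229

229


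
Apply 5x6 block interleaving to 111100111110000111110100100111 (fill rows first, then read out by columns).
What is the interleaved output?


Matrix:
  111100
  111110
  000111
  110100
  100111
Read columns: 110111101011000111110110100101

110111101011000111110110100101


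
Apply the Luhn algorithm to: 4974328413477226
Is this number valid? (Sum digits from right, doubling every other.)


Luhn sum = 82
82 mod 10 = 2

Invalid (Luhn sum mod 10 = 2)


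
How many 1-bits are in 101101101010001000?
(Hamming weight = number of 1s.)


Counting 1s in 101101101010001000

8


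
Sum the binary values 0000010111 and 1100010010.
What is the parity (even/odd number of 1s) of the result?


0000010111 = 23
1100010010 = 786
Sum = 809 = 1100101001
1s count = 5

odd parity (5 ones in 1100101001)


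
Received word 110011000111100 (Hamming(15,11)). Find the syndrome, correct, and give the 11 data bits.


Syndrome = 0: no error detected

Data: 01100111100 (no errors)


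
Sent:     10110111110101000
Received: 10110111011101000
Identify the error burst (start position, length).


XOR: 00000000101000000

Burst at position 8, length 3


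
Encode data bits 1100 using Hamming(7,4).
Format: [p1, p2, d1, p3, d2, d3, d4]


Parity bits: p1=0, p2=1, p3=1

0111100


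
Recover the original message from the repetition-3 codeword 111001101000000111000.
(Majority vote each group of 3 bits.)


Groups: 111, 001, 101, 000, 000, 111, 000
Majority votes: 1010010

1010010


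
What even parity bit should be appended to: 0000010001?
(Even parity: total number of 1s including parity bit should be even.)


Number of 1s in data: 2
Parity bit: 0

0


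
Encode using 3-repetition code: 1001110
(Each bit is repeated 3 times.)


Each bit -> 3 copies

111000000111111111000


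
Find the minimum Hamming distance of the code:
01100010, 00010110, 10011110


Comparing all pairs, minimum distance: 2
Can detect 1 errors, correct 0 errors

2


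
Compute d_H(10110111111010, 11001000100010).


XOR: 01111111011000
Count of 1s: 9

9


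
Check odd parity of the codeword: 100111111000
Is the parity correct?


Number of 1s: 7

Yes, parity is correct (7 ones)


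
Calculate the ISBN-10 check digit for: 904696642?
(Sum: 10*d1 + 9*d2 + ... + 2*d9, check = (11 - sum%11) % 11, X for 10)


Weighted sum: 288
288 mod 11 = 2

Check digit: 9


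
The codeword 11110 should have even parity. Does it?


Number of 1s: 4

Yes, parity is correct (4 ones)


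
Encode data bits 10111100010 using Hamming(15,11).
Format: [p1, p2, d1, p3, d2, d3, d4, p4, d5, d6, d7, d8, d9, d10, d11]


Parity bits: p1=1, p2=1, p3=1, p4=1

111101111100010


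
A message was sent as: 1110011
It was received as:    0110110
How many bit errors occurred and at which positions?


XOR: 1000101

3 error(s) at position(s): 0, 4, 6


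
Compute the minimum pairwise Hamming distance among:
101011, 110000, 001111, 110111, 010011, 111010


Comparing all pairs, minimum distance: 2
Can detect 1 errors, correct 0 errors

2


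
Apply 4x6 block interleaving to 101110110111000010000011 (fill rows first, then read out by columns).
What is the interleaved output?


Matrix:
  101110
  110111
  000010
  000011
Read columns: 110001001000110011110101

110001001000110011110101


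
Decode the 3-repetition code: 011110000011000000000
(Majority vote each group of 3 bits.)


Groups: 011, 110, 000, 011, 000, 000, 000
Majority votes: 1101000

1101000


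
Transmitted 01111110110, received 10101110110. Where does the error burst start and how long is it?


XOR: 11010000000

Burst at position 0, length 4


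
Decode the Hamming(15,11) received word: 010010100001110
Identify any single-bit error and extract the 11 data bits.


Syndrome = 15: error at position 15

Data: 01010001111 (corrected bit 15)


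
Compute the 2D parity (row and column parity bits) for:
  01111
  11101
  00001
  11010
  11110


Row parities: 00110
Column parities: 10111

Row P: 00110, Col P: 10111, Corner: 0


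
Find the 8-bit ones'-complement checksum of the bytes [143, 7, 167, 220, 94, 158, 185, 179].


Sum = 1153 mod 256 = 129
Complement = 126

126


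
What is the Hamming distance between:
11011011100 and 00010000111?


XOR: 11001011011
Count of 1s: 7

7


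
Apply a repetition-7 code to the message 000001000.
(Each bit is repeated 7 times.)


Each bit -> 7 copies

000000000000000000000000000000000001111111000000000000000000000


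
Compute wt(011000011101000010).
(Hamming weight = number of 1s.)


Counting 1s in 011000011101000010

7


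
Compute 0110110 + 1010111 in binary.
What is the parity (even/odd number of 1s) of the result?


0110110 = 54
1010111 = 87
Sum = 141 = 10001101
1s count = 4

even parity (4 ones in 10001101)


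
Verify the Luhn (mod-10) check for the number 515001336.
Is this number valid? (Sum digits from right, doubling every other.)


Luhn sum = 29
29 mod 10 = 9

Invalid (Luhn sum mod 10 = 9)


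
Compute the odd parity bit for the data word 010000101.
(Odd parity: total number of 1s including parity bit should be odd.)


Number of 1s in data: 3
Parity bit: 0

0


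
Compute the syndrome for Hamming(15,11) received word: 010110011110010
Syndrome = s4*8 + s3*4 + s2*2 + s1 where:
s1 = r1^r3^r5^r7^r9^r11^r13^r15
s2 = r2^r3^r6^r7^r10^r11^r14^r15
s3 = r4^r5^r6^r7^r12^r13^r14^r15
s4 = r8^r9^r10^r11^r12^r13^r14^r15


s1=1, s2=0, s3=1, s4=1

Syndrome = 13 (error at position 13)


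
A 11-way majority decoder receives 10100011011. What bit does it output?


Ones: 6 out of 11
Threshold: 6

1 (6/11 voted 1)


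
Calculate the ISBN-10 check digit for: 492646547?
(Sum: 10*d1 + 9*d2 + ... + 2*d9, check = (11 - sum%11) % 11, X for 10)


Weighted sum: 279
279 mod 11 = 4

Check digit: 7


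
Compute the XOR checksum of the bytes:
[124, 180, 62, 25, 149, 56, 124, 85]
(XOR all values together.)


XOR chain: 124 ^ 180 ^ 62 ^ 25 ^ 149 ^ 56 ^ 124 ^ 85 = 107

107


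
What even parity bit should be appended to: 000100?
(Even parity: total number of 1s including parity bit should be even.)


Number of 1s in data: 1
Parity bit: 1

1


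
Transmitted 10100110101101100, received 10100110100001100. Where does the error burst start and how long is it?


XOR: 00000000001100000

Burst at position 10, length 2


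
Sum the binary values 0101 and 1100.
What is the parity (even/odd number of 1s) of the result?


0101 = 5
1100 = 12
Sum = 17 = 10001
1s count = 2

even parity (2 ones in 10001)


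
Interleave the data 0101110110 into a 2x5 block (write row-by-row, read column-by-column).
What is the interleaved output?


Matrix:
  01011
  10110
Read columns: 0110011110

0110011110


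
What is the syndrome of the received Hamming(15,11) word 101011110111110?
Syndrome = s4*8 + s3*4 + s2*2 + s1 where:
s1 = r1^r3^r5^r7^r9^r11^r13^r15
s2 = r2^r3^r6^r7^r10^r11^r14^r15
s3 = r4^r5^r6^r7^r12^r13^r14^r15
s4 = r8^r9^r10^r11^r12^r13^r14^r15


s1=0, s2=0, s3=0, s4=0

Syndrome = 0 (no error)


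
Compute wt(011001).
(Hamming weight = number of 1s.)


Counting 1s in 011001

3


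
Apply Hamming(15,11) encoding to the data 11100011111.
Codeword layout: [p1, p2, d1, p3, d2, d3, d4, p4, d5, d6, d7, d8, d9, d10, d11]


Parity bits: p1=1, p2=1, p3=0, p4=1

111011010011111


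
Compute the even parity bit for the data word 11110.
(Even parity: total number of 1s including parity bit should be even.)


Number of 1s in data: 4
Parity bit: 0

0


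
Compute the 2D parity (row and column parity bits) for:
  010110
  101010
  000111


Row parities: 111
Column parities: 111011

Row P: 111, Col P: 111011, Corner: 1


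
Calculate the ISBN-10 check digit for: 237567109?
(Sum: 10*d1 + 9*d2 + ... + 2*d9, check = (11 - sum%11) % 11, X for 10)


Weighted sum: 231
231 mod 11 = 0

Check digit: 0


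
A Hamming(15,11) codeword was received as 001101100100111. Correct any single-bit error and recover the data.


Syndrome = 0: no error detected

Data: 10110100111 (no errors)


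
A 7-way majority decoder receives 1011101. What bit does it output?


Ones: 5 out of 7
Threshold: 4

1 (5/7 voted 1)


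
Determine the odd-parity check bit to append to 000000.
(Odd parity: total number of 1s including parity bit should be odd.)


Number of 1s in data: 0
Parity bit: 1

1


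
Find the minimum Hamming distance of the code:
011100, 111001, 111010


Comparing all pairs, minimum distance: 2
Can detect 1 errors, correct 0 errors

2


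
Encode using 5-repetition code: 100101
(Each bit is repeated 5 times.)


Each bit -> 5 copies

111110000000000111110000011111


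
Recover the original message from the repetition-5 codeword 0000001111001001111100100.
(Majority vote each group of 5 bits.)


Groups: 00000, 01111, 00100, 11111, 00100
Majority votes: 01010

01010


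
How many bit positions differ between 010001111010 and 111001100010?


XOR: 101000011000
Count of 1s: 4

4


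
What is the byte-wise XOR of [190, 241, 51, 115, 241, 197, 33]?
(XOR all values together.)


XOR chain: 190 ^ 241 ^ 51 ^ 115 ^ 241 ^ 197 ^ 33 = 26

26


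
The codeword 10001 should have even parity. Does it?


Number of 1s: 2

Yes, parity is correct (2 ones)


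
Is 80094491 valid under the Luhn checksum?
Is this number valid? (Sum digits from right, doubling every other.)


Luhn sum = 38
38 mod 10 = 8

Invalid (Luhn sum mod 10 = 8)


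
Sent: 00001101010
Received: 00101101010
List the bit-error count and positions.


XOR: 00100000000

1 error(s) at position(s): 2


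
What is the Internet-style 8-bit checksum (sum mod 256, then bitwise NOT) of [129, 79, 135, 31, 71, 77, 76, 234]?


Sum = 832 mod 256 = 64
Complement = 191

191


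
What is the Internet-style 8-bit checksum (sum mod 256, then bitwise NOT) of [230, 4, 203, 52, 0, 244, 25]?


Sum = 758 mod 256 = 246
Complement = 9

9


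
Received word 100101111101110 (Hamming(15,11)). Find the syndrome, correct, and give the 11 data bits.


Syndrome = 0: no error detected

Data: 00111101110 (no errors)


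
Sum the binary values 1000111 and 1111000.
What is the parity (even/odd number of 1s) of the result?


1000111 = 71
1111000 = 120
Sum = 191 = 10111111
1s count = 7

odd parity (7 ones in 10111111)


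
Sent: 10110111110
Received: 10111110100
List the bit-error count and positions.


XOR: 00001001010

3 error(s) at position(s): 4, 7, 9


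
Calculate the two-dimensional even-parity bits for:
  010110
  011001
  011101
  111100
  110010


Row parities: 11001
Column parities: 011100

Row P: 11001, Col P: 011100, Corner: 1


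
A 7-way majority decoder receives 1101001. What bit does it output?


Ones: 4 out of 7
Threshold: 4

1 (4/7 voted 1)


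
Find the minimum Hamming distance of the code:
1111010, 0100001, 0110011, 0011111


Comparing all pairs, minimum distance: 2
Can detect 1 errors, correct 0 errors

2


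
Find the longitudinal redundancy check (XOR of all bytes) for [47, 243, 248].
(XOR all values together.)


XOR chain: 47 ^ 243 ^ 248 = 36

36


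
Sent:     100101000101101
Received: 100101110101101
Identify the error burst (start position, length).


XOR: 000000110000000

Burst at position 6, length 2


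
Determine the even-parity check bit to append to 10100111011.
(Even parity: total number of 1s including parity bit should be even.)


Number of 1s in data: 7
Parity bit: 1

1


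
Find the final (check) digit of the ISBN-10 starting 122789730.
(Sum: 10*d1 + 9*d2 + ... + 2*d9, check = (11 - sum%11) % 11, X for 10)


Weighted sum: 223
223 mod 11 = 3

Check digit: 8


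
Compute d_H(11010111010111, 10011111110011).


XOR: 01001000100100
Count of 1s: 4

4


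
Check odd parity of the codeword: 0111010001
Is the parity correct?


Number of 1s: 5

Yes, parity is correct (5 ones)


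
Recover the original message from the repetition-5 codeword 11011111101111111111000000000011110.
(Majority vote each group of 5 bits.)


Groups: 11011, 11110, 11111, 11111, 00000, 00000, 11110
Majority votes: 1111001

1111001


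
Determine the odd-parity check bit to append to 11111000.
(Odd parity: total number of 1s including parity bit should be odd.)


Number of 1s in data: 5
Parity bit: 0

0


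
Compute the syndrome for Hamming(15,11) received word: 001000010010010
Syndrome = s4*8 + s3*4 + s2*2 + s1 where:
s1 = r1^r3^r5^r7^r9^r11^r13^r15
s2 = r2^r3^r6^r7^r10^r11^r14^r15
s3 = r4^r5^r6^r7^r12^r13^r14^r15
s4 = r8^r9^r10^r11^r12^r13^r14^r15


s1=0, s2=1, s3=1, s4=1

Syndrome = 14 (error at position 14)


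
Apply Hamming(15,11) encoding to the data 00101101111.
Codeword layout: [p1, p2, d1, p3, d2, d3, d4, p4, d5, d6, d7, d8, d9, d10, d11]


Parity bits: p1=1, p2=0, p3=1, p4=0

100101001101111


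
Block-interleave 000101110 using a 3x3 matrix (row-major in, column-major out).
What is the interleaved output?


Matrix:
  000
  101
  110
Read columns: 011001010

011001010


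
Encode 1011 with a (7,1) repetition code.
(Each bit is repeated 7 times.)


Each bit -> 7 copies

1111111000000011111111111111


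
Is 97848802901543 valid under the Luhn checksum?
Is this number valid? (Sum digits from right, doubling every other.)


Luhn sum = 71
71 mod 10 = 1

Invalid (Luhn sum mod 10 = 1)


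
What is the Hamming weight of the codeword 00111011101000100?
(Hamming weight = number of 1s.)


Counting 1s in 00111011101000100

8


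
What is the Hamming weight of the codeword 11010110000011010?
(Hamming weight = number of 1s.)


Counting 1s in 11010110000011010

8


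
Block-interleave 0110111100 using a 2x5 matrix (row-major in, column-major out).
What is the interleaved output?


Matrix:
  01101
  11100
Read columns: 0111110010

0111110010


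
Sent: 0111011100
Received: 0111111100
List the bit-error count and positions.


XOR: 0000100000

1 error(s) at position(s): 4


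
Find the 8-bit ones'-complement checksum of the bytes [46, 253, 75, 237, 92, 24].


Sum = 727 mod 256 = 215
Complement = 40

40


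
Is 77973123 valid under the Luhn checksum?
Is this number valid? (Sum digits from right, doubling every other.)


Luhn sum = 42
42 mod 10 = 2

Invalid (Luhn sum mod 10 = 2)


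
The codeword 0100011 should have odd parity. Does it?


Number of 1s: 3

Yes, parity is correct (3 ones)


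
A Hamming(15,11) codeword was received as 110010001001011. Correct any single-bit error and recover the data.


Syndrome = 2: error at position 2

Data: 01001001011 (corrected bit 2)


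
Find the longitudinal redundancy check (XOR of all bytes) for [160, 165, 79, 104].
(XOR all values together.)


XOR chain: 160 ^ 165 ^ 79 ^ 104 = 34

34


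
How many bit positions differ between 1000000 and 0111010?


XOR: 1111010
Count of 1s: 5

5


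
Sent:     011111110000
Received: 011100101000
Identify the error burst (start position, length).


XOR: 000011011000

Burst at position 4, length 5


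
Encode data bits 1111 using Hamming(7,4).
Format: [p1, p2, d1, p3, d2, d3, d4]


Parity bits: p1=1, p2=1, p3=1

1111111


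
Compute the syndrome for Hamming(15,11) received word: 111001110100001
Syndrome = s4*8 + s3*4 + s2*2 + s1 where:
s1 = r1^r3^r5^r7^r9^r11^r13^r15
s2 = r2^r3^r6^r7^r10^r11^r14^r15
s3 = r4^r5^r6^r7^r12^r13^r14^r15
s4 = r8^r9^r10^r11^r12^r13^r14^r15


s1=0, s2=0, s3=1, s4=1

Syndrome = 12 (error at position 12)


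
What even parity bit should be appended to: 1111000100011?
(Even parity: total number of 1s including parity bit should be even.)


Number of 1s in data: 7
Parity bit: 1

1


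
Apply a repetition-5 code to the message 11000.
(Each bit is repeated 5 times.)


Each bit -> 5 copies

1111111111000000000000000


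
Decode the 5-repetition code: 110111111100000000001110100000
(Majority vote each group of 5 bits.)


Groups: 11011, 11111, 00000, 00000, 11101, 00000
Majority votes: 110010

110010


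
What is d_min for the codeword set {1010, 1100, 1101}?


Comparing all pairs, minimum distance: 1
Can detect 0 errors, correct 0 errors

1


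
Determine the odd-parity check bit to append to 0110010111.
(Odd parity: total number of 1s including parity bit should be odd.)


Number of 1s in data: 6
Parity bit: 1

1
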